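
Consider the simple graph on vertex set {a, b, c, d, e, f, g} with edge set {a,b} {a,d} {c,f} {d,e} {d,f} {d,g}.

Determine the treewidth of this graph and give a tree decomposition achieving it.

Treewidth 1.
One such decomposition:
Bags: B1 = {d, g}  B2 = {a, d}  B3 = {d, f}  B4 = {d, e}  B5 = {a, b}  B6 = {c, f}
Tree: B1–B2, B2–B3, B3–B4, B2–B5, B3–B6

The largest bag has 2 vertices, giving width 1; this decomposition certifies tw(G) ≤ 1. G has an edge, so its treewidth is at least 1. Combining the bounds, tw(G) = 1.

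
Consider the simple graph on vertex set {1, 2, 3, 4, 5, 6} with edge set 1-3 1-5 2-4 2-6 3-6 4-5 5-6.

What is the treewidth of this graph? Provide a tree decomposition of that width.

Each bag holds 3 vertices, so the decomposition has width 2, which upper-bounds the treewidth. Since 4–2–6–5–4 is a cycle in G, G is not acyclic. Forests are exactly the graphs of treewidth ≤ 1, so tw(G) ≥ 2. Hence tw(G) = 2 exactly.

Treewidth 2.
One optimal decomposition is:
Bags: B1 = {2, 4, 5}  B2 = {2, 5, 6}  B3 = {1, 5, 6}  B4 = {1, 3, 6}
Tree: B1–B2, B2–B3, B3–B4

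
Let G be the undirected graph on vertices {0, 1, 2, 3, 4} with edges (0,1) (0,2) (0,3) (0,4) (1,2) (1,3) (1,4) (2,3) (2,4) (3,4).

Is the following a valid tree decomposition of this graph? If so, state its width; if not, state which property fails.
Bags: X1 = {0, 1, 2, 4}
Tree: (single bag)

A tree decomposition must satisfy three properties: every vertex lies in some bag; for every edge, both endpoints lie together in some bag; and for every vertex, the bags containing it form a connected subtree. Here vertex 3 appears in no bag, so the decomposition is invalid.

No — vertex 3 appears in no bag.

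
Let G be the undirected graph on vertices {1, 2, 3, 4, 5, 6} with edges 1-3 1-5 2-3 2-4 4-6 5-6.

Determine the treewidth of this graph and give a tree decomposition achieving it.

Treewidth 2.
Bags: B1 = {1, 3, 5}  B2 = {2, 3, 5}  B3 = {2, 4, 5}  B4 = {4, 5, 6}
Tree: B1–B2, B2–B3, B3–B4

Every bag has size at most 3, so the width is 3 − 1 = 2 and tw(G) ≤ 2. For the lower bound, G contains the cycle 5–1–3–2–4–6–5, so G is not a forest; only forests have treewidth ≤ 1, hence tw(G) ≥ 2. Therefore the treewidth is 2.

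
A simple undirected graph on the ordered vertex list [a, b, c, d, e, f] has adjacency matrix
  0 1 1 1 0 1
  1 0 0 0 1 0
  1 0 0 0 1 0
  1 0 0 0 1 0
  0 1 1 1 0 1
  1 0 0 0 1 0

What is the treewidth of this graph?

A width-2 tree decomposition is:
Bags: B1 = {a, c, e}  B2 = {a, e, f}  B3 = {a, b, e}  B4 = {a, d, e}
Tree: B1–B2, B2–B3, B3–B4
Every bag has size at most 3, so the width is 3 − 1 = 2 and tw(G) ≤ 2. For the lower bound, G contains the cycle e–c–a–f–e, so G is not a forest; only forests have treewidth ≤ 1, hence tw(G) ≥ 2. Combining the bounds, tw(G) = 2.

2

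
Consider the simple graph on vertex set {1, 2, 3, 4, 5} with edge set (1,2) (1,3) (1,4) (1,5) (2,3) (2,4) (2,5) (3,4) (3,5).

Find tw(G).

A width-3 tree decomposition is:
Bags: B1 = {1, 2, 3, 4}  B2 = {1, 2, 3, 5}
Tree: B1–B2
The largest bag has 4 vertices, giving width 3; this decomposition certifies tw(G) ≤ 3. On the other hand G contains the 4-clique {1, 2, 3, 4}. A clique must lie in a single bag of any decomposition, so no decomposition can have width below 3. Therefore the treewidth is 3.

3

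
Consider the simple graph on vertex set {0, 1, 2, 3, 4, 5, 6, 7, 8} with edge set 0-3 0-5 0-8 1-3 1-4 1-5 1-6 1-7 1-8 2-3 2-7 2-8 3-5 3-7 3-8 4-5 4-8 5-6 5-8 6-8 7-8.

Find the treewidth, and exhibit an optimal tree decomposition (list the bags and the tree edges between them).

Treewidth 3.
One optimal decomposition is:
Bags: B1 = {1, 3, 5, 8}  B2 = {1, 4, 5, 8}  B3 = {0, 3, 5, 8}  B4 = {1, 5, 6, 8}  B5 = {1, 3, 7, 8}  B6 = {2, 3, 7, 8}
Tree: B1–B2, B1–B3, B2–B4, B1–B5, B5–B6

The largest bag has 4 vertices, giving width 3; this decomposition certifies tw(G) ≤ 3. Conversely, {0, 3, 5, 8} is a clique of size 4, and the vertices of any clique must share a bag in every tree decomposition; so some bag has ≥ 4 vertices and tw(G) ≥ 3. Hence tw(G) = 3 exactly.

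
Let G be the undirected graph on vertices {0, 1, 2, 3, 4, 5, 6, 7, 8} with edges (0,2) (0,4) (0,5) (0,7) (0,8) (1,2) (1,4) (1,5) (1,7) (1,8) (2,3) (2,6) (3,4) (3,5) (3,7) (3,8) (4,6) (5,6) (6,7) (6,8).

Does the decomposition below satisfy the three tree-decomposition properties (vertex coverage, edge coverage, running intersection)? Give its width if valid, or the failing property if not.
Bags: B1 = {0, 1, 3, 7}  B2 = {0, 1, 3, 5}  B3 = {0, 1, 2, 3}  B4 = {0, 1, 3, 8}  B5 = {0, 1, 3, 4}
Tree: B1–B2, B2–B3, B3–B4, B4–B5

A tree decomposition must satisfy three properties: every vertex lies in some bag; for every edge, both endpoints lie together in some bag; and for every vertex, the bags containing it form a connected subtree. Here vertex 6 appears in no bag, so the decomposition is invalid.

No — vertex 6 appears in no bag.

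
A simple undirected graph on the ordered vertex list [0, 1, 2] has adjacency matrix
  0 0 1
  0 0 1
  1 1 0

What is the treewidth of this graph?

1

A width-1 tree decomposition is:
Bags: B1 = {1, 2}  B2 = {0, 2}
Tree: B1–B2
The largest bag has 2 vertices, giving width 1; this decomposition certifies tw(G) ≤ 1. Any graph with an edge has treewidth ≥ 1, and G has the edge 2–1. Therefore the treewidth is 1.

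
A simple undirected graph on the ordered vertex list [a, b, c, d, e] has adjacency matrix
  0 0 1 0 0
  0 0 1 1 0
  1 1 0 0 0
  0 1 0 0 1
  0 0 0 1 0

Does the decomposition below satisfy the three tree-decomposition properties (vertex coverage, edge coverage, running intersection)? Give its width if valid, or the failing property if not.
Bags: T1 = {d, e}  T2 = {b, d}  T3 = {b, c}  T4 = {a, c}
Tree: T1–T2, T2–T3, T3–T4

Yes; width 1.

Checking the three conditions: (i) the bags cover all of {a, b, c, d, e}; (ii) for each edge, some bag contains both endpoints; (iii) the bags containing any fixed vertex form a subtree. All hold, so the decomposition is valid with width 2 − 1 = 1.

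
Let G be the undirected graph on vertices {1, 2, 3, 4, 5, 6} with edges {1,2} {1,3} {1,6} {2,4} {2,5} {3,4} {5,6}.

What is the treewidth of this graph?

2

A width-2 tree decomposition is:
Bags: B1 = {1, 5, 6}  B2 = {1, 2, 5}  B3 = {1, 2, 3}  B4 = {2, 3, 4}
Tree: B1–B2, B2–B3, B3–B4
The largest bag has 3 vertices, giving width 2; this decomposition certifies tw(G) ≤ 2. The edges 6–5–2–1–6 form a cycle, so G is not a tree and its treewidth is at least 2. Combining the bounds, tw(G) = 2.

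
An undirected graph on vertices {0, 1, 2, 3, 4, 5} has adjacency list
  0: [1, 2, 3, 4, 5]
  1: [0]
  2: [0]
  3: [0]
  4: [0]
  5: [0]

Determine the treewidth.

1

A width-1 tree decomposition is:
Bags: B1 = {0, 2}  B2 = {0, 1}  B3 = {0, 3}  B4 = {0, 5}  B5 = {0, 4}
Tree: B1–B2, B1–B3, B3–B4, B2–B5
Every bag has size at most 2, so the width is 2 − 1 = 1 and tw(G) ≤ 1. Any graph with an edge has treewidth ≥ 1, and G has the edge 0–2. Hence tw(G) = 1 exactly.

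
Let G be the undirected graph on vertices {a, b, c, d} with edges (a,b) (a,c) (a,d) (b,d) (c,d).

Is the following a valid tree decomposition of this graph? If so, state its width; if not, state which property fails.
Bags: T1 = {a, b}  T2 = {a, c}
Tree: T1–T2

A tree decomposition must satisfy three properties: every vertex lies in some bag; for every edge, both endpoints lie together in some bag; and for every vertex, the bags containing it form a connected subtree. Here vertex d appears in no bag, so the decomposition is invalid.

No — vertex d appears in no bag.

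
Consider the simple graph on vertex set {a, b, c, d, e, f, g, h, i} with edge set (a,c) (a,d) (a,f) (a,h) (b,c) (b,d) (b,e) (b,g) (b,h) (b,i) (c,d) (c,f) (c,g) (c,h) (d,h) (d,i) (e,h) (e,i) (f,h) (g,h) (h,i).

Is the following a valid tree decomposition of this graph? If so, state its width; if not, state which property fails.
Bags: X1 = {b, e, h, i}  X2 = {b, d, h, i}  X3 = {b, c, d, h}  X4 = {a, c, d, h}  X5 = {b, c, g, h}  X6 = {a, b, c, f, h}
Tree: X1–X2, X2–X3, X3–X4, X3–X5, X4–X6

No — bags containing vertex b are not connected in the tree.

A tree decomposition must satisfy three properties: every vertex lies in some bag; for every edge, both endpoints lie together in some bag; and for every vertex, the bags containing it form a connected subtree. Here bags containing vertex b are not connected in the tree, so the decomposition is invalid.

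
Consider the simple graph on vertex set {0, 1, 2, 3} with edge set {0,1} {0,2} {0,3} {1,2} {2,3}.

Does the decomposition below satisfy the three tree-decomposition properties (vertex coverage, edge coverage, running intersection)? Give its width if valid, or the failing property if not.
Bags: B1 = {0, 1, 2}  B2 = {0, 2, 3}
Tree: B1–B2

Checking the three conditions: (i) the bags cover all of {0, 1, 2, 3}; (ii) for each edge, some bag contains both endpoints; (iii) the bags containing any fixed vertex form a subtree. All hold, so the decomposition is valid with width 3 − 1 = 2.

Yes; width 2.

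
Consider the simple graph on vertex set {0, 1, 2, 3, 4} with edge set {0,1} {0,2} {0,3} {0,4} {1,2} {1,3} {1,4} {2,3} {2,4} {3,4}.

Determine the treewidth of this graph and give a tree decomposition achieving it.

A single bag containing all 5 vertices is trivially a valid decomposition of width 4. For the lower bound, the 5 vertices {0, 1, 2, 3, 4} are pairwise adjacent, and any tree decomposition puts a clique entirely inside one bag — forcing width ≥ 4. Hence tw(G) = 4 exactly.

Treewidth 4.
Bags: B1 = {0, 1, 2, 3, 4}
Tree: (single bag)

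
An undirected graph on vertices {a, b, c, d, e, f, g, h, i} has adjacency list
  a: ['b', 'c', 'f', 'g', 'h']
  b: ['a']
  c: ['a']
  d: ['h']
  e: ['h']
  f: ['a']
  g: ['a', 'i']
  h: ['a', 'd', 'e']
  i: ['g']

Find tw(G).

1

A width-1 tree decomposition is:
Bags: B1 = {a, b}  B2 = {a, h}  B3 = {a, g}  B4 = {g, i}  B5 = {e, h}  B6 = {a, c}  B7 = {a, f}  B8 = {d, h}
Tree: B1–B2, B2–B3, B3–B4, B2–B5, B1–B6, B6–B7, B5–B8
Every bag has size at most 2, so the width is 2 − 1 = 1 and tw(G) ≤ 1. Since G has at least one edge (e.g. a–b), it is not an edgeless graph, so tw(G) ≥ 1. Combining the bounds, tw(G) = 1.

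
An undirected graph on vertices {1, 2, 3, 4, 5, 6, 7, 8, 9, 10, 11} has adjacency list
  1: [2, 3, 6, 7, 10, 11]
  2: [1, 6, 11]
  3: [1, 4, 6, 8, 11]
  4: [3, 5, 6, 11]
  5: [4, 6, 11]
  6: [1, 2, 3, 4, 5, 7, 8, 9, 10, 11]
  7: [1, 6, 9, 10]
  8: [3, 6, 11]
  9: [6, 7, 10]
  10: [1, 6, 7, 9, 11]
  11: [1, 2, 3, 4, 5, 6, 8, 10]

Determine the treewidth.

A width-3 tree decomposition is:
Bags: B1 = {1, 3, 6, 11}  B2 = {1, 2, 6, 11}  B3 = {1, 6, 10, 11}  B4 = {1, 6, 7, 10}  B5 = {3, 4, 6, 11}  B6 = {3, 6, 8, 11}  B7 = {4, 5, 6, 11}  B8 = {6, 7, 9, 10}
Tree: B1–B2, B1–B3, B3–B4, B1–B5, B5–B6, B5–B7, B4–B8
Each bag holds 4 vertices, so the decomposition has width 3, which upper-bounds the treewidth. On the other hand G contains the 4-clique {6, 7, 9, 10}. A clique must lie in a single bag of any decomposition, so no decomposition can have width below 3. Combining the bounds, tw(G) = 3.

3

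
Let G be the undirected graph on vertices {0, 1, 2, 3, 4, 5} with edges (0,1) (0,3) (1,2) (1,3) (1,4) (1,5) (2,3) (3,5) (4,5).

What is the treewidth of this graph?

2

A width-2 tree decomposition is:
Bags: B1 = {1, 2, 3}  B2 = {1, 3, 5}  B3 = {1, 4, 5}  B4 = {0, 1, 3}
Tree: B1–B2, B2–B3, B1–B4
The largest bag has 3 vertices, giving width 2; this decomposition certifies tw(G) ≤ 2. For the lower bound, the 3 vertices {0, 1, 3} are pairwise adjacent, and any tree decomposition puts a clique entirely inside one bag — forcing width ≥ 2. Hence tw(G) = 2 exactly.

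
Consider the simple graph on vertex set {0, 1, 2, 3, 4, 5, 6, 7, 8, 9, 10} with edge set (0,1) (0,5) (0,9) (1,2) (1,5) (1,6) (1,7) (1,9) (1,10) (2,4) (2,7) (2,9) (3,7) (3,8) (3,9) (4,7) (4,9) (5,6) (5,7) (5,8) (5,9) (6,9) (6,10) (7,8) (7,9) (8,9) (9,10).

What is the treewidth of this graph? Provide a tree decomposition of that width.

Treewidth 3.
One optimal decomposition is:
Bags: B1 = {1, 5, 7, 9}  B2 = {1, 5, 6, 9}  B3 = {0, 1, 5, 9}  B4 = {1, 2, 7, 9}  B5 = {1, 6, 9, 10}  B6 = {2, 4, 7, 9}  B7 = {5, 7, 8, 9}  B8 = {3, 7, 8, 9}
Tree: B1–B2, B2–B3, B1–B4, B2–B5, B4–B6, B1–B7, B7–B8

Every bag has size at most 4, so the width is 4 − 1 = 3 and tw(G) ≤ 3. Conversely, {3, 7, 8, 9} is a clique of size 4, and the vertices of any clique must share a bag in every tree decomposition; so some bag has ≥ 4 vertices and tw(G) ≥ 3. Hence tw(G) = 3 exactly.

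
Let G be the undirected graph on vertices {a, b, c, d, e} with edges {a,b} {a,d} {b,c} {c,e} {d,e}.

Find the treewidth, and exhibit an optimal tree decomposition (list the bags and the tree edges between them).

Treewidth 2.
One such decomposition:
Bags: B1 = {b, c, e}  B2 = {a, b, e}  B3 = {a, d, e}
Tree: B1–B2, B2–B3

The largest bag has 3 vertices, giving width 2; this decomposition certifies tw(G) ≤ 2. Since e–c–b–a–d–e is a cycle in G, G is not acyclic. Forests are exactly the graphs of treewidth ≤ 1, so tw(G) ≥ 2. Hence tw(G) = 2 exactly.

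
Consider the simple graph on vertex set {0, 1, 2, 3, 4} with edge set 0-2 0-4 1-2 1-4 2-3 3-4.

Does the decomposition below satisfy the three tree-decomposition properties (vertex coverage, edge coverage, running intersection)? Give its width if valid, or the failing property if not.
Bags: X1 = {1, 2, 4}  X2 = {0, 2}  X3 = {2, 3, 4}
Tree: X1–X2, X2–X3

A tree decomposition must satisfy three properties: every vertex lies in some bag; for every edge, both endpoints lie together in some bag; and for every vertex, the bags containing it form a connected subtree. Here edge (4,0) lies in no bag, so the decomposition is invalid.

No — edge (4,0) lies in no bag.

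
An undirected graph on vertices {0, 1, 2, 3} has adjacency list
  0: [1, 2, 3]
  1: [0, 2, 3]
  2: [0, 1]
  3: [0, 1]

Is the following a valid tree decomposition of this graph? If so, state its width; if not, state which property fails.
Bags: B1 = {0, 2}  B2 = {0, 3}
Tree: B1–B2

A tree decomposition must satisfy three properties: every vertex lies in some bag; for every edge, both endpoints lie together in some bag; and for every vertex, the bags containing it form a connected subtree. Here vertex 1 appears in no bag, so the decomposition is invalid.

No — vertex 1 appears in no bag.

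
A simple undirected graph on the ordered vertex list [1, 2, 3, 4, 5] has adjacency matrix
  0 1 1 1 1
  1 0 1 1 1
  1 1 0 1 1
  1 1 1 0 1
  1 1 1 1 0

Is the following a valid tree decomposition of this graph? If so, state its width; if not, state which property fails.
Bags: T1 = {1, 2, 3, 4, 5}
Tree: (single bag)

Yes; width 4.

Every vertex of G appears in some bag (union = {1, 2, 3, 4, 5}); every edge is covered by a bag; and for each vertex v the set of bags containing v is connected in the bag tree. The decomposition is therefore valid. The largest bag has 5 vertices, so the width is 4.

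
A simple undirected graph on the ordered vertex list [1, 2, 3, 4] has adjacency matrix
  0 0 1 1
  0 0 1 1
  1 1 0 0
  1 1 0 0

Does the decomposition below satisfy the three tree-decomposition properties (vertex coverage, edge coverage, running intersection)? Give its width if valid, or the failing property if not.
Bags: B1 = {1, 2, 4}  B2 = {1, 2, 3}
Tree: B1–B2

Vertex coverage: the bags together contain {1, 2, 3, 4}, the full vertex set. Edge coverage: each edge of G has both endpoints in at least one bag. Running intersection: for every vertex, the bags containing it form a connected subtree. All three properties hold, so this is a valid tree decomposition of width max|bag| − 1 = 2, and hence tw(G) ≤ 2.

Yes; width 2.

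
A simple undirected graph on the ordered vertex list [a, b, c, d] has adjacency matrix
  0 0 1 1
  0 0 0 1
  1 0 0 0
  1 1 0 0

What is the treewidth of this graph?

1

A width-1 tree decomposition is:
Bags: B1 = {b, d}  B2 = {a, d}  B3 = {a, c}
Tree: B1–B2, B2–B3
Each bag holds 2 vertices, so the decomposition has width 1, which upper-bounds the treewidth. G has an edge, so its treewidth is at least 1. Hence tw(G) = 1 exactly.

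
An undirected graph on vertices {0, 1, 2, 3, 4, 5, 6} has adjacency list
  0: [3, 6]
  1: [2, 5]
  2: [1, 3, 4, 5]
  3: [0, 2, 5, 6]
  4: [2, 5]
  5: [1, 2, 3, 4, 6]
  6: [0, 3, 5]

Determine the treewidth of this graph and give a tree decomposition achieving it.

Treewidth 2.
Bags: B1 = {2, 4, 5}  B2 = {2, 3, 5}  B3 = {3, 5, 6}  B4 = {0, 3, 6}  B5 = {1, 2, 5}
Tree: B1–B2, B2–B3, B3–B4, B1–B5

Each bag holds 3 vertices, so the decomposition has width 2, which upper-bounds the treewidth. On the other hand G contains the 3-clique {0, 3, 6}. A clique must lie in a single bag of any decomposition, so no decomposition can have width below 2. Hence tw(G) = 2 exactly.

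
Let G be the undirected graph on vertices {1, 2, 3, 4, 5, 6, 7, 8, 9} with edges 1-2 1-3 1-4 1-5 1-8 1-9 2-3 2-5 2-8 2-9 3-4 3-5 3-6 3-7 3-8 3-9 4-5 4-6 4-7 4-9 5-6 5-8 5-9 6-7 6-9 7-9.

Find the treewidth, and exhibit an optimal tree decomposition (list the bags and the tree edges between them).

Treewidth 4.
One such decomposition:
Bags: B1 = {1, 2, 3, 5, 9}  B2 = {1, 3, 4, 5, 9}  B3 = {3, 4, 5, 6, 9}  B4 = {1, 2, 3, 5, 8}  B5 = {3, 4, 6, 7, 9}
Tree: B1–B2, B2–B3, B1–B4, B3–B5

Each bag holds 5 vertices, so the decomposition has width 4, which upper-bounds the treewidth. Conversely, {1, 2, 3, 5, 8} is a clique of size 5, and the vertices of any clique must share a bag in every tree decomposition; so some bag has ≥ 5 vertices and tw(G) ≥ 4. The upper and lower bounds meet at 4, so that is the treewidth.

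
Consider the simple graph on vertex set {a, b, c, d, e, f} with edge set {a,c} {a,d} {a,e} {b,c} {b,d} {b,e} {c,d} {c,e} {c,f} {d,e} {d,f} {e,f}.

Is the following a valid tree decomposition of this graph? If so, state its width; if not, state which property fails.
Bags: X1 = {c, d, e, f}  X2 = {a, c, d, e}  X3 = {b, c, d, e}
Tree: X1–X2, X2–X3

Yes; width 3.

Vertex coverage: the bags together contain {a, b, c, d, e, f}, the full vertex set. Edge coverage: each edge of G has both endpoints in at least one bag. Running intersection: for every vertex, the bags containing it form a connected subtree. All three properties hold, so this is a valid tree decomposition of width max|bag| − 1 = 3, and hence tw(G) ≤ 3.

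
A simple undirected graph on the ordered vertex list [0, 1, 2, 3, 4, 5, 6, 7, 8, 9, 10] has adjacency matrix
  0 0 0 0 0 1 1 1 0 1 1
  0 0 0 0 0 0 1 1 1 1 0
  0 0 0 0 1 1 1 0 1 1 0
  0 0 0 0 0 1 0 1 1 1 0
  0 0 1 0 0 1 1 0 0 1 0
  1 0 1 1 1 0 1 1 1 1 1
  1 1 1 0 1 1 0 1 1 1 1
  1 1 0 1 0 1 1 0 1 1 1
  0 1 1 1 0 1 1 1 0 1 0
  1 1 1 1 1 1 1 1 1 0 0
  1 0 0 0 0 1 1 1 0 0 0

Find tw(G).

4

A width-4 tree decomposition is:
Bags: B1 = {5, 6, 7, 8, 9}  B2 = {3, 5, 7, 8, 9}  B3 = {1, 6, 7, 8, 9}  B4 = {0, 5, 6, 7, 9}  B5 = {0, 5, 6, 7, 10}  B6 = {2, 5, 6, 8, 9}  B7 = {2, 4, 5, 6, 9}
Tree: B1–B2, B1–B3, B1–B4, B4–B5, B1–B6, B6–B7
The largest bag has 5 vertices, giving width 4; this decomposition certifies tw(G) ≤ 4. Conversely, {1, 6, 7, 8, 9} is a clique of size 5, and the vertices of any clique must share a bag in every tree decomposition; so some bag has ≥ 5 vertices and tw(G) ≥ 4. Hence tw(G) = 4 exactly.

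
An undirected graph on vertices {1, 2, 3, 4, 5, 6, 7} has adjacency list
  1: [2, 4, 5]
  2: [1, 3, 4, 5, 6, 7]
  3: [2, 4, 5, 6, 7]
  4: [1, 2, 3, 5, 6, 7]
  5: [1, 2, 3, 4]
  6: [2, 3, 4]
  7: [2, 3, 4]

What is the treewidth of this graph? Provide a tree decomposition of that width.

Each bag holds 4 vertices, so the decomposition has width 3, which upper-bounds the treewidth. On the other hand G contains the 4-clique {1, 2, 4, 5}. A clique must lie in a single bag of any decomposition, so no decomposition can have width below 3. Therefore the treewidth is 3.

Treewidth 3.
One such decomposition:
Bags: B1 = {2, 3, 4, 5}  B2 = {2, 3, 4, 7}  B3 = {2, 3, 4, 6}  B4 = {1, 2, 4, 5}
Tree: B1–B2, B2–B3, B1–B4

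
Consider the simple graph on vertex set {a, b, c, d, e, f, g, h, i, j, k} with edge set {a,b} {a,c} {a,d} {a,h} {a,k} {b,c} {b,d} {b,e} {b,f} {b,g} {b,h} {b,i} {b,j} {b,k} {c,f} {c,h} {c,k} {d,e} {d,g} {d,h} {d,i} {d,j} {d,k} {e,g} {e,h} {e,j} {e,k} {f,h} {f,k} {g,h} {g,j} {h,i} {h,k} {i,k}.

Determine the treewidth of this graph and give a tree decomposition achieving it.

Each bag holds 5 vertices, so the decomposition has width 4, which upper-bounds the treewidth. On the other hand G contains the 5-clique {b, d, e, g, j}. A clique must lie in a single bag of any decomposition, so no decomposition can have width below 4. Hence tw(G) = 4 exactly.

Treewidth 4.
One optimal decomposition is:
Bags: B1 = {b, d, e, h, k}  B2 = {b, d, e, g, h}  B3 = {a, b, d, h, k}  B4 = {b, d, e, g, j}  B5 = {a, b, c, h, k}  B6 = {b, d, h, i, k}  B7 = {b, c, f, h, k}
Tree: B1–B2, B1–B3, B2–B4, B3–B5, B1–B6, B5–B7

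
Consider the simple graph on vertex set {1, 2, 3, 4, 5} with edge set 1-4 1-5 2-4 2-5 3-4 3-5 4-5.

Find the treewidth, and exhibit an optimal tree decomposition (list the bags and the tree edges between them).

Every bag has size at most 3, so the width is 3 − 1 = 2 and tw(G) ≤ 2. For the lower bound, the 3 vertices {1, 4, 5} are pairwise adjacent, and any tree decomposition puts a clique entirely inside one bag — forcing width ≥ 2. The upper and lower bounds meet at 2, so that is the treewidth.

Treewidth 2.
One such decomposition:
Bags: B1 = {3, 4, 5}  B2 = {2, 4, 5}  B3 = {1, 4, 5}
Tree: B1–B2, B2–B3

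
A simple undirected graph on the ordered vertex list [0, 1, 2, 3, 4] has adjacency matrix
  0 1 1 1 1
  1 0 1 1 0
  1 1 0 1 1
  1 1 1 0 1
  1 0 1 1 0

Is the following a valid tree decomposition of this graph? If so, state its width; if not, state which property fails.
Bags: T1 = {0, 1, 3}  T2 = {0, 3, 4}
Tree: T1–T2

No — vertex 2 appears in no bag.

A tree decomposition must satisfy three properties: every vertex lies in some bag; for every edge, both endpoints lie together in some bag; and for every vertex, the bags containing it form a connected subtree. Here vertex 2 appears in no bag, so the decomposition is invalid.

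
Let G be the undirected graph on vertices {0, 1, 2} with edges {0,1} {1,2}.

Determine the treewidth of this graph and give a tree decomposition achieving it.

Treewidth 1.
One such decomposition:
Bags: B1 = {1, 2}  B2 = {0, 1}
Tree: B1–B2

The largest bag has 2 vertices, giving width 1; this decomposition certifies tw(G) ≤ 1. Since G has at least one edge (e.g. 2–1), it is not an edgeless graph, so tw(G) ≥ 1. Combining the bounds, tw(G) = 1.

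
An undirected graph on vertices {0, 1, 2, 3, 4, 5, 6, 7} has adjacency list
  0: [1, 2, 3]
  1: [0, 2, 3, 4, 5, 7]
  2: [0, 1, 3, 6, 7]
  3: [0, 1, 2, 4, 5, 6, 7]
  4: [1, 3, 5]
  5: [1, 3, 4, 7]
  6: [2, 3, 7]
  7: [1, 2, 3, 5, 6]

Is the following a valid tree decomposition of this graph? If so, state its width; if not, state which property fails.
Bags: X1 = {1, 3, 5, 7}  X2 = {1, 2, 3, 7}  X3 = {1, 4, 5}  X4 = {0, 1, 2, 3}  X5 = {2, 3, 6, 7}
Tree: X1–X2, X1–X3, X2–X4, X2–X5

No — edge (3,4) lies in no bag.

A tree decomposition must satisfy three properties: every vertex lies in some bag; for every edge, both endpoints lie together in some bag; and for every vertex, the bags containing it form a connected subtree. Here edge (3,4) lies in no bag, so the decomposition is invalid.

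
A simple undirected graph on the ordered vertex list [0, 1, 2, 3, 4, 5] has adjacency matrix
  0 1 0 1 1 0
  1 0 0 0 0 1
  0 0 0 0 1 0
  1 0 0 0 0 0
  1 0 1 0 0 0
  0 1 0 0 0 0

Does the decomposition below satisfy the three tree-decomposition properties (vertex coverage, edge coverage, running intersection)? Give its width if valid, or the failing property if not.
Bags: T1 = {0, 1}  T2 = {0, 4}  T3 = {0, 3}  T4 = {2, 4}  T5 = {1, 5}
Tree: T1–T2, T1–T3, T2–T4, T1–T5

Yes; width 1.

Every vertex of G appears in some bag (union = {0, 1, 2, 3, 4, 5}); every edge is covered by a bag; and for each vertex v the set of bags containing v is connected in the bag tree. The decomposition is therefore valid. The largest bag has 2 vertices, so the width is 1.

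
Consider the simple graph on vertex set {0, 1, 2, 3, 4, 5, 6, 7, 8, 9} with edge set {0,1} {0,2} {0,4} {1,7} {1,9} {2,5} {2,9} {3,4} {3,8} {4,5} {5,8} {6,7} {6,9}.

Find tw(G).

A width-2 tree decomposition is:
Bags: B1 = {3, 4, 8}  B2 = {4, 5, 8}  B3 = {0, 4, 5}  B4 = {0, 2, 5}  B5 = {0, 1, 2}  B6 = {1, 2, 9}  B7 = {1, 7, 9}  B8 = {6, 7, 9}
Tree: B1–B2, B2–B3, B3–B4, B4–B5, B5–B6, B6–B7, B7–B8
Every bag has size at most 3, so the width is 3 − 1 = 2 and tw(G) ≤ 2. The edges 3–8–5–4–3 form a cycle, so G is not a tree and its treewidth is at least 2. Therefore the treewidth is 2.

2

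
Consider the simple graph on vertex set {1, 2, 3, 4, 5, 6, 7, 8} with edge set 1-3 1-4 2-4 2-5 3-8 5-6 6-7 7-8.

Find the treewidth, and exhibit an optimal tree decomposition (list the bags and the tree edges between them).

Each bag holds 3 vertices, so the decomposition has width 2, which upper-bounds the treewidth. For the lower bound, G contains the cycle 2–5–6–7–8–3–1–4–2, so G is not a forest; only forests have treewidth ≤ 1, hence tw(G) ≥ 2. Combining the bounds, tw(G) = 2.

Treewidth 2.
One optimal decomposition is:
Bags: B1 = {2, 5, 6}  B2 = {2, 6, 7}  B3 = {2, 7, 8}  B4 = {2, 3, 8}  B5 = {1, 2, 3}  B6 = {1, 2, 4}
Tree: B1–B2, B2–B3, B3–B4, B4–B5, B5–B6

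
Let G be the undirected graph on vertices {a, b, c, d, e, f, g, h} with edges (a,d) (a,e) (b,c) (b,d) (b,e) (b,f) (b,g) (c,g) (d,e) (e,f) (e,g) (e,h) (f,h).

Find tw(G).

2

A width-2 tree decomposition is:
Bags: B1 = {b, e, f}  B2 = {b, d, e}  B3 = {b, e, g}  B4 = {e, f, h}  B5 = {b, c, g}  B6 = {a, d, e}
Tree: B1–B2, B1–B3, B1–B4, B3–B5, B2–B6
Every bag has size at most 3, so the width is 3 − 1 = 2 and tw(G) ≤ 2. Conversely, {e, f, h} is a clique of size 3, and the vertices of any clique must share a bag in every tree decomposition; so some bag has ≥ 3 vertices and tw(G) ≥ 2. The upper and lower bounds meet at 2, so that is the treewidth.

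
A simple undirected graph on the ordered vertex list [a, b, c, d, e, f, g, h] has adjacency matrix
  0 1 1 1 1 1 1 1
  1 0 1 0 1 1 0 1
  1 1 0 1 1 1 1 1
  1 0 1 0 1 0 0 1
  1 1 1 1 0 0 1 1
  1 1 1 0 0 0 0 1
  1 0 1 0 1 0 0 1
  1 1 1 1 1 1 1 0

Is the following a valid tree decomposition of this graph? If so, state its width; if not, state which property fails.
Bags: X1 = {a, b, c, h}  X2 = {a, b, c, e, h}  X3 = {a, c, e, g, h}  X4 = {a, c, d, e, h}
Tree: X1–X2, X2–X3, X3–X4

A tree decomposition must satisfy three properties: every vertex lies in some bag; for every edge, both endpoints lie together in some bag; and for every vertex, the bags containing it form a connected subtree. Here vertex f appears in no bag, so the decomposition is invalid.

No — vertex f appears in no bag.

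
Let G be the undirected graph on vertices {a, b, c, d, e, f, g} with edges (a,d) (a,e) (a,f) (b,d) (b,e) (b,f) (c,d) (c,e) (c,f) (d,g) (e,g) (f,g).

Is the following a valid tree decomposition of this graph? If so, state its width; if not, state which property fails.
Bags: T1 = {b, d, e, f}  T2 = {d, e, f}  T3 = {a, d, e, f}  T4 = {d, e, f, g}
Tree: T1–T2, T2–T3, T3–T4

A tree decomposition must satisfy three properties: every vertex lies in some bag; for every edge, both endpoints lie together in some bag; and for every vertex, the bags containing it form a connected subtree. Here vertex c appears in no bag, so the decomposition is invalid.

No — vertex c appears in no bag.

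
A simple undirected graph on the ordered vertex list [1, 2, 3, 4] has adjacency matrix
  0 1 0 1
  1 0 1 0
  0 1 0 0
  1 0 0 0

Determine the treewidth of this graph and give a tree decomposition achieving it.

Treewidth 1.
Bags: B1 = {1, 4}  B2 = {1, 2}  B3 = {2, 3}
Tree: B1–B2, B2–B3

The largest bag has 2 vertices, giving width 1; this decomposition certifies tw(G) ≤ 1. Since G has at least one edge (e.g. 4–1), it is not an edgeless graph, so tw(G) ≥ 1. Combining the bounds, tw(G) = 1.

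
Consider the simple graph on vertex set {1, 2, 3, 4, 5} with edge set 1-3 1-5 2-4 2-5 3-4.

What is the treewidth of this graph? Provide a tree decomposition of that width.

Treewidth 2.
One optimal decomposition is:
Bags: B1 = {1, 3, 4}  B2 = {1, 4, 5}  B3 = {2, 4, 5}
Tree: B1–B2, B2–B3

Each bag holds 3 vertices, so the decomposition has width 2, which upper-bounds the treewidth. Since 4–3–1–5–2–4 is a cycle in G, G is not acyclic. Forests are exactly the graphs of treewidth ≤ 1, so tw(G) ≥ 2. Hence tw(G) = 2 exactly.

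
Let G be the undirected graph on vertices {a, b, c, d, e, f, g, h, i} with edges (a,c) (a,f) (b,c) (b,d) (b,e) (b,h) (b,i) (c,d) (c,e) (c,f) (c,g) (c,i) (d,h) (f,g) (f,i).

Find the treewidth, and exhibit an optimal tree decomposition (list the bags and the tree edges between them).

Each bag holds 3 vertices, so the decomposition has width 2, which upper-bounds the treewidth. On the other hand G contains the 3-clique {b, d, h}. A clique must lie in a single bag of any decomposition, so no decomposition can have width below 2. Combining the bounds, tw(G) = 2.

Treewidth 2.
One such decomposition:
Bags: B1 = {c, f, g}  B2 = {c, f, i}  B3 = {b, c, i}  B4 = {b, c, e}  B5 = {b, c, d}  B6 = {a, c, f}  B7 = {b, d, h}
Tree: B1–B2, B2–B3, B3–B4, B3–B5, B1–B6, B5–B7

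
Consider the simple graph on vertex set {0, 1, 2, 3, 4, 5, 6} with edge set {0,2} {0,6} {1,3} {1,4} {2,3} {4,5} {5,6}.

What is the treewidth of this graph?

2

A width-2 tree decomposition is:
Bags: B1 = {0, 5, 6}  B2 = {0, 4, 5}  B3 = {0, 1, 4}  B4 = {0, 1, 3}  B5 = {0, 2, 3}
Tree: B1–B2, B2–B3, B3–B4, B4–B5
The largest bag has 3 vertices, giving width 2; this decomposition certifies tw(G) ≤ 2. For the lower bound, G contains the cycle 0–6–5–4–1–3–2–0, so G is not a forest; only forests have treewidth ≤ 1, hence tw(G) ≥ 2. Hence tw(G) = 2 exactly.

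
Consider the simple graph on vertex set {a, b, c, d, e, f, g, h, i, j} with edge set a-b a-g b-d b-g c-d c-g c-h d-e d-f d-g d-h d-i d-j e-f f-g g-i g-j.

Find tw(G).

2

A width-2 tree decomposition is:
Bags: B1 = {d, f, g}  B2 = {d, g, j}  B3 = {b, d, g}  B4 = {c, d, g}  B5 = {d, e, f}  B6 = {d, g, i}  B7 = {c, d, h}  B8 = {a, b, g}
Tree: B1–B2, B1–B3, B3–B4, B1–B5, B1–B6, B4–B7, B3–B8
Every bag has size at most 3, so the width is 3 − 1 = 2 and tw(G) ≤ 2. On the other hand G contains the 3-clique {d, f, g}. A clique must lie in a single bag of any decomposition, so no decomposition can have width below 2. Therefore the treewidth is 2.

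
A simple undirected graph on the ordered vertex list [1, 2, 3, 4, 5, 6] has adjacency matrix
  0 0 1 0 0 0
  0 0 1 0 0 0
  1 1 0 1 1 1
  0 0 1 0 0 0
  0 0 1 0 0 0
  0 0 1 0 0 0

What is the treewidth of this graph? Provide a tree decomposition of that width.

Every bag has size at most 2, so the width is 2 − 1 = 1 and tw(G) ≤ 1. G has an edge, so its treewidth is at least 1. Hence tw(G) = 1 exactly.

Treewidth 1.
One optimal decomposition is:
Bags: B1 = {1, 3}  B2 = {3, 4}  B3 = {2, 3}  B4 = {3, 5}  B5 = {3, 6}
Tree: B1–B2, B1–B3, B3–B4, B3–B5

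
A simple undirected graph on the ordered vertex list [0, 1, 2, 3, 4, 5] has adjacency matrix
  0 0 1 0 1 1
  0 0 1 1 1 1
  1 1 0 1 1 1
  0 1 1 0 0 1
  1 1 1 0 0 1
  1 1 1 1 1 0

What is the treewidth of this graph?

3

A width-3 tree decomposition is:
Bags: B1 = {1, 2, 4, 5}  B2 = {0, 2, 4, 5}  B3 = {1, 2, 3, 5}
Tree: B1–B2, B1–B3
Each bag holds 4 vertices, so the decomposition has width 3, which upper-bounds the treewidth. On the other hand G contains the 4-clique {0, 2, 4, 5}. A clique must lie in a single bag of any decomposition, so no decomposition can have width below 3. Hence tw(G) = 3 exactly.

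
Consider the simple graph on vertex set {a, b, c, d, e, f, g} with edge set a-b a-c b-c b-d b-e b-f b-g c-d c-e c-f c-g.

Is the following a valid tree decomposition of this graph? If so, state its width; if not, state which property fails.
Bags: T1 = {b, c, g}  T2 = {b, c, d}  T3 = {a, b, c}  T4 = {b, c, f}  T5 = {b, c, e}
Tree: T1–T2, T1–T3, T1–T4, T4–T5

Vertex coverage: the bags together contain {a, b, c, d, e, f, g}, the full vertex set. Edge coverage: each edge of G has both endpoints in at least one bag. Running intersection: for every vertex, the bags containing it form a connected subtree. All three properties hold, so this is a valid tree decomposition of width max|bag| − 1 = 2, and hence tw(G) ≤ 2.

Yes; width 2.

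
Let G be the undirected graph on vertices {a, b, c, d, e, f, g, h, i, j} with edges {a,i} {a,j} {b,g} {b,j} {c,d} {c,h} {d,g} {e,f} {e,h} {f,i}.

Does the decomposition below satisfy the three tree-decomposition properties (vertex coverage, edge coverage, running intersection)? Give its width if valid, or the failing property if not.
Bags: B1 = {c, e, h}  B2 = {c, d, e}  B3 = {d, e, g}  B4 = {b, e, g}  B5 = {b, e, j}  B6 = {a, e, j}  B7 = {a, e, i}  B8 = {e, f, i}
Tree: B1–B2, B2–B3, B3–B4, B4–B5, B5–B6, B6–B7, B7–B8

Yes; width 2.

Vertex coverage: the bags together contain {a, b, c, d, e, f, g, h, i, j}, the full vertex set. Edge coverage: each edge of G has both endpoints in at least one bag. Running intersection: for every vertex, the bags containing it form a connected subtree. All three properties hold, so this is a valid tree decomposition of width max|bag| − 1 = 2, and hence tw(G) ≤ 2.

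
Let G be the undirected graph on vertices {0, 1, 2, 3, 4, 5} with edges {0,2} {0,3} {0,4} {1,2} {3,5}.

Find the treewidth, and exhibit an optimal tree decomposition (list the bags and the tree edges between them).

Treewidth 1.
One optimal decomposition is:
Bags: B1 = {0, 4}  B2 = {0, 3}  B3 = {0, 2}  B4 = {3, 5}  B5 = {1, 2}
Tree: B1–B2, B1–B3, B2–B4, B3–B5

Every bag has size at most 2, so the width is 2 − 1 = 1 and tw(G) ≤ 1. Any graph with an edge has treewidth ≥ 1, and G has the edge 0–4. The upper and lower bounds meet at 1, so that is the treewidth.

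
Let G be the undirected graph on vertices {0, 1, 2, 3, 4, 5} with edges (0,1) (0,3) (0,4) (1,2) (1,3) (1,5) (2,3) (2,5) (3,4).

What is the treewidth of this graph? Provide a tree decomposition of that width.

Every bag has size at most 3, so the width is 3 − 1 = 2 and tw(G) ≤ 2. On the other hand G contains the 3-clique {0, 1, 3}. A clique must lie in a single bag of any decomposition, so no decomposition can have width below 2. Therefore the treewidth is 2.

Treewidth 2.
One such decomposition:
Bags: B1 = {0, 1, 3}  B2 = {1, 2, 3}  B3 = {0, 3, 4}  B4 = {1, 2, 5}
Tree: B1–B2, B1–B3, B2–B4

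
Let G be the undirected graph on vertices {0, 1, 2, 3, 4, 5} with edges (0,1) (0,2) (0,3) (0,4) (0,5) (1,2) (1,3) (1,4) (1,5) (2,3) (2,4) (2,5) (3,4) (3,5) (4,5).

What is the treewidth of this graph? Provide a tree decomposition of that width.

Treewidth 5.
One such decomposition:
Bags: B1 = {0, 1, 2, 3, 4, 5}
Tree: (single bag)

A single bag containing all 6 vertices is trivially a valid decomposition of width 5. For the lower bound, the 6 vertices {0, 1, 2, 3, 4, 5} are pairwise adjacent, and any tree decomposition puts a clique entirely inside one bag — forcing width ≥ 5. Hence tw(G) = 5 exactly.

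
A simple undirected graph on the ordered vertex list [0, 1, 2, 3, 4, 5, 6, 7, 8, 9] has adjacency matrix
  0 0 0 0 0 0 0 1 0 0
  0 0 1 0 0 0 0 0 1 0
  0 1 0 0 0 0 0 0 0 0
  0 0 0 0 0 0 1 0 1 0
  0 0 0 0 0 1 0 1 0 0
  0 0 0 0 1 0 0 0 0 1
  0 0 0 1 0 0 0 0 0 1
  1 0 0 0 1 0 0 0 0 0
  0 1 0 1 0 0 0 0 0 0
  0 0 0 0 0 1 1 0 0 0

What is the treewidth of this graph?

A width-1 tree decomposition is:
Bags: B1 = {1, 2}  B2 = {1, 8}  B3 = {3, 8}  B4 = {3, 6}  B5 = {6, 9}  B6 = {5, 9}  B7 = {4, 5}  B8 = {4, 7}  B9 = {0, 7}
Tree: B1–B2, B2–B3, B3–B4, B4–B5, B5–B6, B6–B7, B7–B8, B8–B9
Each bag holds 2 vertices, so the decomposition has width 1, which upper-bounds the treewidth. Since G has at least one edge (e.g. 2–1), it is not an edgeless graph, so tw(G) ≥ 1. Hence tw(G) = 1 exactly.

1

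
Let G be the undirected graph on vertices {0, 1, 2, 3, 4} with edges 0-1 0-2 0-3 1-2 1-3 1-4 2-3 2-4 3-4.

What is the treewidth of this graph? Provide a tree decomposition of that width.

Treewidth 3.
One such decomposition:
Bags: B1 = {0, 1, 2, 3}  B2 = {1, 2, 3, 4}
Tree: B1–B2

Every bag has size at most 4, so the width is 4 − 1 = 3 and tw(G) ≤ 3. For the lower bound, the 4 vertices {0, 1, 2, 3} are pairwise adjacent, and any tree decomposition puts a clique entirely inside one bag — forcing width ≥ 3. The upper and lower bounds meet at 3, so that is the treewidth.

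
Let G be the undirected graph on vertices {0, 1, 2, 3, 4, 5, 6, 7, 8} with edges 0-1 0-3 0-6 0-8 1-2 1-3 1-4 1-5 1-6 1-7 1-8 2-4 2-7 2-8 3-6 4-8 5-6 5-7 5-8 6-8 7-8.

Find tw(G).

3

A width-3 tree decomposition is:
Bags: B1 = {1, 5, 6, 8}  B2 = {1, 5, 7, 8}  B3 = {1, 2, 7, 8}  B4 = {1, 2, 4, 8}  B5 = {0, 1, 6, 8}  B6 = {0, 1, 3, 6}
Tree: B1–B2, B2–B3, B3–B4, B1–B5, B5–B6
Each bag holds 4 vertices, so the decomposition has width 3, which upper-bounds the treewidth. On the other hand G contains the 4-clique {0, 1, 6, 8}. A clique must lie in a single bag of any decomposition, so no decomposition can have width below 3. Combining the bounds, tw(G) = 3.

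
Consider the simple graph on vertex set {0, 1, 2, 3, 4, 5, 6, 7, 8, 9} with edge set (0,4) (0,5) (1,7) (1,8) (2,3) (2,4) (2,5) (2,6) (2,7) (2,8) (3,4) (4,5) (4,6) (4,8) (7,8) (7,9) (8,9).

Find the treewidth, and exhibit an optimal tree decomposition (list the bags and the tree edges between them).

Every bag has size at most 3, so the width is 3 − 1 = 2 and tw(G) ≤ 2. For the lower bound, the 3 vertices {0, 4, 5} are pairwise adjacent, and any tree decomposition puts a clique entirely inside one bag — forcing width ≥ 2. Combining the bounds, tw(G) = 2.

Treewidth 2.
Bags: B1 = {1, 7, 8}  B2 = {2, 7, 8}  B3 = {7, 8, 9}  B4 = {2, 4, 8}  B5 = {2, 3, 4}  B6 = {2, 4, 6}  B7 = {2, 4, 5}  B8 = {0, 4, 5}
Tree: B1–B2, B2–B3, B2–B4, B4–B5, B5–B6, B4–B7, B7–B8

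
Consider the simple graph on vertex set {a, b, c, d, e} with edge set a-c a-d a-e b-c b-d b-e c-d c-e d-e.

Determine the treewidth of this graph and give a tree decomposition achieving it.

Treewidth 3.
Bags: B1 = {a, c, d, e}  B2 = {b, c, d, e}
Tree: B1–B2

Every bag has size at most 4, so the width is 4 − 1 = 3 and tw(G) ≤ 3. On the other hand G contains the 4-clique {a, c, d, e}. A clique must lie in a single bag of any decomposition, so no decomposition can have width below 3. The upper and lower bounds meet at 3, so that is the treewidth.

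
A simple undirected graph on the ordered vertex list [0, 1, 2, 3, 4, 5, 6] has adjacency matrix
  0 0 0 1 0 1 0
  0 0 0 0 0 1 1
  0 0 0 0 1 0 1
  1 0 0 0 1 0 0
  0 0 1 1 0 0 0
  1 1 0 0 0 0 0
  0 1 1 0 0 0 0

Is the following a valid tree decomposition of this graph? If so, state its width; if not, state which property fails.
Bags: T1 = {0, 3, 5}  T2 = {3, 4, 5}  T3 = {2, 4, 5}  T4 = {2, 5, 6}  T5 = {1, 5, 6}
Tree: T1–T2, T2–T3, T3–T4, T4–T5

Yes; width 2.

Vertex coverage: the bags together contain {0, 1, 2, 3, 4, 5, 6}, the full vertex set. Edge coverage: each edge of G has both endpoints in at least one bag. Running intersection: for every vertex, the bags containing it form a connected subtree. All three properties hold, so this is a valid tree decomposition of width max|bag| − 1 = 2, and hence tw(G) ≤ 2.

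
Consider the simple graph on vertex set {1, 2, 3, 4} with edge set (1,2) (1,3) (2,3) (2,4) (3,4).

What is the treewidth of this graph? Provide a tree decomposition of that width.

Treewidth 2.
Bags: B1 = {2, 3, 4}  B2 = {1, 2, 3}
Tree: B1–B2

Each bag holds 3 vertices, so the decomposition has width 2, which upper-bounds the treewidth. On the other hand G contains the 3-clique {1, 2, 3}. A clique must lie in a single bag of any decomposition, so no decomposition can have width below 2. Hence tw(G) = 2 exactly.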